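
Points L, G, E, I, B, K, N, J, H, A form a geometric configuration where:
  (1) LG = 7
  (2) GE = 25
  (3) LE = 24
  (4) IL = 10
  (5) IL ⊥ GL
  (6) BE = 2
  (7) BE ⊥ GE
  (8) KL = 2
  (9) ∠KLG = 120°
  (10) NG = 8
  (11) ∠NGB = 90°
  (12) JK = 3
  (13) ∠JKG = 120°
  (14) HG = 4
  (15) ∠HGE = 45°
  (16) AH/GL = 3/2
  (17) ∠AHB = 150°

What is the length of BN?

Step 1: By the law of cosines on triangle BEG: BG² = 2² + 25² − 2·2·25·cos(90°) = 629, so BG ≈ 25.08.
Step 2: By the law of cosines on triangle BGN: BN² = 25.08² + 8² − 2·25.08·8·cos(90°) = 693, so BN = 3·√77.

Therefore, the length of BN = 3·√77.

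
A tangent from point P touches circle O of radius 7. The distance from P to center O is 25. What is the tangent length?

Let T be the point of tangency. Then OT ⊥ PT (radius ⊥ tangent).
In right triangle OTP: OP² = OT² + PT²
25² = 7² + PT²
PT² = 576, PT = 24

24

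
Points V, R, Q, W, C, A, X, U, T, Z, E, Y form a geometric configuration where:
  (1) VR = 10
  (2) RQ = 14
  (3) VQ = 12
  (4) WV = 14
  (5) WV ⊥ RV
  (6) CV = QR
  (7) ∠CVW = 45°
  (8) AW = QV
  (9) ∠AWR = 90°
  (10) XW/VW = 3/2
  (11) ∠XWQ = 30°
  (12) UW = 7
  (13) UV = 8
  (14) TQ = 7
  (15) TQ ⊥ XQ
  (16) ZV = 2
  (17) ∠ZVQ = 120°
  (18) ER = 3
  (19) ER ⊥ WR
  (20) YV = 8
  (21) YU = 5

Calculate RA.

From the given relations: AW = QV = 12.
Step 1: By the law of cosines on triangle RVW: RW² = 10² + 14² − 2·10·14·cos(90°) = 296, so RW = 2·√74.
Step 2: By the law of cosines on triangle RWA: RA² = (2·√74)² + 12² − 2·2·√74·12·cos(90°) = 440, so RA = 2·√110.

Therefore, the length of RA = 2·√110.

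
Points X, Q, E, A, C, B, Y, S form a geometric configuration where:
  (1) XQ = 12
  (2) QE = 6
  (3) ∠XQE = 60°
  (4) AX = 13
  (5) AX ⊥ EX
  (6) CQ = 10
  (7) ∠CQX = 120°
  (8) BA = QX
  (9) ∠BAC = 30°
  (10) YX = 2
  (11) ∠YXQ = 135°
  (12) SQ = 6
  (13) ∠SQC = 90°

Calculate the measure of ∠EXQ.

Step 1: By the law of cosines on triangle XQE: XE² = 12² + 6² − 2·12·6·cos(60°) = 108, so XE = 6·√3.
Step 2: By the inverse law of cosines on triangle EXQ: cos(∠EXQ) = ((6·√3)² + 12² − 6²) / (2·6·√3·12) = 216/249.42 = 0.866, so ∠EXQ = 30°.

Therefore, the measure of angle ∠EXQ = 30°.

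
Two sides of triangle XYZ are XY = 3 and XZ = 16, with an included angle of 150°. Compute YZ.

When two sides and the included angle are known, the law of cosines gives the third side.
c^2 = a^2 + b^2 - 2ab cos(C) generalizes the Pythagorean theorem to non-right triangles.
Here: YZ^2 = 9 + 256 - 96*(-sqrt(3)/2) = 48*sqrt(3) + 265
YZ = sqrt(48*sqrt(3) + 265)

sqrt(48*sqrt(3) + 265)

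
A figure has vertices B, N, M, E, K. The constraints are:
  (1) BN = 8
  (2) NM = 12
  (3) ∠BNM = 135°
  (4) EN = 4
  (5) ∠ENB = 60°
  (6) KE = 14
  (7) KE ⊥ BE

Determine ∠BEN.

Step 1: By the law of cosines on triangle ENB: EB² = 4² + 8² − 2·4·8·cos(60°) = 48, so EB = 4·√3.
Step 2: By the inverse law of cosines on triangle BEN: cos(∠BEN) = ((4·√3)² + 4² − 8²) / (2·4·√3·4) = 0/55.43 = 0, so ∠BEN = 90°.

Therefore, the measure of angle ∠BEN = 90°.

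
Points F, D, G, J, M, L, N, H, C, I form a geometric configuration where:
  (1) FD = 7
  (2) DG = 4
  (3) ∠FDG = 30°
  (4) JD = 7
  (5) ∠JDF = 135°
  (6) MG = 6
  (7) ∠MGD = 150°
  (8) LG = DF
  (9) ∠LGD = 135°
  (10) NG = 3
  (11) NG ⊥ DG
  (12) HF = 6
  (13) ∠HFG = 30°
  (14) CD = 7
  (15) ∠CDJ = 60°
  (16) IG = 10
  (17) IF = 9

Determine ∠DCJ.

Step 1: By the law of cosines on triangle CDJ: CJ² = 7² + 7² − 2·7·7·cos(60°) = 49, so CJ = 7.
Step 2: By the inverse law of cosines on triangle DCJ: cos(∠DCJ) = (7² + 7² − 7²) / (2·7·7) = 49/98 = 0.5, so ∠DCJ = 60°.

Therefore, the measure of angle ∠DCJ = 60°.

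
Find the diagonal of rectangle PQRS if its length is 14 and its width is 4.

Using the Pythagorean theorem:
d² = 14² + 4² = 196 + 16 = 212
d = sqrt(212) = 2*sqrt(53)

2*sqrt(53)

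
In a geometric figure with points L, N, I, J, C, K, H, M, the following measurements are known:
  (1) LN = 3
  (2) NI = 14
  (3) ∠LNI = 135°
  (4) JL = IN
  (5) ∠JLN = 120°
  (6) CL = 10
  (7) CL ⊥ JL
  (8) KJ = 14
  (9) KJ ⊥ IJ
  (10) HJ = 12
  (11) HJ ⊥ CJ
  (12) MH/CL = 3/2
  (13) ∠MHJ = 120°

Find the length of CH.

From the given relations: JL = IN = 14.
Step 1: By the law of cosines on triangle JLC: JC² = 14² + 10² − 2·14·10·cos(90°) = 296, so JC = 2·√74.
Step 2: By the law of cosines on triangle CJH: CH² = (2·√74)² + 12² − 2·2·√74·12·cos(90°) = 440, so CH = 2·√110.

Therefore, the length of CH = 2·√110.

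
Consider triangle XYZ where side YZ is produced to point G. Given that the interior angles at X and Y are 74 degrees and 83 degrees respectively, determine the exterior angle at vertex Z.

The interior angle at Z is 180 - 74 - 83 = 23 degrees.
The exterior angle and interior angle at Z are supplementary:
Exterior angle = 180 - 23 = 157 degrees.

157 degrees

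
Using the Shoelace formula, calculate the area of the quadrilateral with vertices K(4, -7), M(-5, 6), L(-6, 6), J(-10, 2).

The Shoelace formula works by pairing each vertex with the next (cycling back to the first).
For each pair, compute x_i*y_(i+1) - x_(i+1)*y_i:
  (4*6 - -5*-7) = -11
  (-5*6 - -6*6) = 6
  (-6*2 - -10*6) = 48
  (-10*-7 - 4*2) = 62
Taking half the absolute value of the total: Area = (1/2)(105) = 105/2.

105/2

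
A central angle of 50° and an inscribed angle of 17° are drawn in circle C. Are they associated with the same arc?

By the inscribed angle theorem, the inscribed angle for a central angle of 50° should be 50° / 2 = 25°.
The given inscribed angle is 17°, which does not equal 25°.
Therefore, no, they do not correspond to the same arc.

No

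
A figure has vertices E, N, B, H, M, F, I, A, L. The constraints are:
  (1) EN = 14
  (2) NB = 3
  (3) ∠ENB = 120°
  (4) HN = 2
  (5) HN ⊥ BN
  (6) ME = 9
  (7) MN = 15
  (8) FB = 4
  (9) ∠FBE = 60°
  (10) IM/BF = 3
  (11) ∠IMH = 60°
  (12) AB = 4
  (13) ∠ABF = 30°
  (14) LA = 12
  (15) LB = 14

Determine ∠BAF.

Step 1: By the law of cosines on triangle ABF: AF² = 4² + 4² − 2·4·4·cos(30°) = 4.29, so AF ≈ 2.07.
Step 2: By the inverse law of cosines on triangle BAF: cos(∠BAF) = (4² + 2.07² − 4²) / (2·4·2.07) = 4.29/16.56 = 0.2588, so ∠BAF = 75°.

Therefore, the measure of angle ∠BAF = 75°.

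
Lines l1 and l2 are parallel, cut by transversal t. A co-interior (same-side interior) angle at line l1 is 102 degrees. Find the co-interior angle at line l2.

Co-interior (same-side interior) angles are between the parallel lines on the same side of the transversal.
Unlike corresponding or alternate interior angles, they are supplementary rather than equal.
So the angle = 180 - 102 = 78 degrees.

78 degrees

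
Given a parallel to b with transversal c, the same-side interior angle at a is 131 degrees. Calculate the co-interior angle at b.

Co-interior angles sum to 180: 180 - 131 = 49 degrees.

49 degrees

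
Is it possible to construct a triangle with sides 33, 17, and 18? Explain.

For three segments to close into a triangle, no single side can be as long as the other two combined.
The longest side is 33, and 17 + 18 = 35 > 33.
A triangle can be formed.

Yes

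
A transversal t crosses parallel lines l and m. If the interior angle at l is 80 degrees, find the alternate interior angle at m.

Alternate interior angles lie on opposite sides of the transversal, between the parallel lines.
By the alternate interior angle theorem, they are equal: 80 degrees.

80 degrees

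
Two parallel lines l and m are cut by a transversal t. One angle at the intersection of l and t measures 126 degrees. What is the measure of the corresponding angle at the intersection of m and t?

Corresponding angles are equal: 126 degrees.

126 degrees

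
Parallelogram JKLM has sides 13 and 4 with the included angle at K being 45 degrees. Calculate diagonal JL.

Using the law of cosines:
d^2 = 13^2 + 4^2 - 2(13)(4)cos(45 degrees)
d^2 = 169 + 16 - 104*sqrt(2)/2
d^2 = 185 - 52*sqrt(2)
d = sqrt(185 - 52*sqrt(2))

sqrt(185 - 52*sqrt(2))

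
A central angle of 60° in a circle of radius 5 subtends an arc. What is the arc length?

Arc length = 2π(5)(1/6) = 5*pi/3

5*pi/3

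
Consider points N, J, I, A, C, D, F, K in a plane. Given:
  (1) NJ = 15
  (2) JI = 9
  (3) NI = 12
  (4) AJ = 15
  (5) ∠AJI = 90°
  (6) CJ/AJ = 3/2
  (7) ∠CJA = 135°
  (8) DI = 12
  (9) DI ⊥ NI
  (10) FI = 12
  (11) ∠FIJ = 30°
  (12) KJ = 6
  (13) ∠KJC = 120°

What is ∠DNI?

Step 1: By the law of cosines on triangle NID: ND² = 12² + 12² − 2·12·12·cos(90°) = 288, so ND = 12·√2.
Step 2: By the inverse law of cosines on triangle DNI: cos(∠DNI) = ((12·√2)² + 12² − 12²) / (2·12·√2·12) = 288/407.29 = 0.7071, so ∠DNI = 45°.

Therefore, the measure of angle ∠DNI = 45°.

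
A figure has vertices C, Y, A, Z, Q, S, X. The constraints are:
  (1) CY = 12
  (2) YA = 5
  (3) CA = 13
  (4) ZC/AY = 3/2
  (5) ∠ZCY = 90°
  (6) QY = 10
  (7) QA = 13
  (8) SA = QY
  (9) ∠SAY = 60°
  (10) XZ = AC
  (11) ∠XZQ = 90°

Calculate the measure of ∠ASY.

From the given relations: SA = QY = 10.
Step 1: By the law of cosines on triangle SAY: SY² = 10² + 5² − 2·10·5·cos(60°) = 75, so SY = 5·√3.
Step 2: By the inverse law of cosines on triangle ASY: cos(∠ASY) = (10² + (5·√3)² − 5²) / (2·10·5·√3) = 150/173.21 = 0.866, so ∠ASY = 30°.

Therefore, the measure of angle ∠ASY = 30°.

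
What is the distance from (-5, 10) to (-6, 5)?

d = sqrt((-1)^2 + (-5)^2) = sqrt(26)

sqrt(26)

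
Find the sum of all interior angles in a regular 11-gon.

The sum of interior angles of an n-sided polygon is (n - 2) * 180.
For n = 11: (11 - 2) * 180 = 9 * 180 = 1620 degrees.

1620 degrees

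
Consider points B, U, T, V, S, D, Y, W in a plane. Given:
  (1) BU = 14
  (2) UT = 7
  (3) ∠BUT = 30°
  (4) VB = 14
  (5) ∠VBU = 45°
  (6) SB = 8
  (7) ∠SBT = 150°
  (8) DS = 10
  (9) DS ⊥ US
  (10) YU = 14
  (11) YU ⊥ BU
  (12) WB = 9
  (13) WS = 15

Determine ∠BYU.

Step 1: By the law of cosines on triangle YUB: YB² = 14² + 14² − 2·14·14·cos(90°) = 392, so YB = 14·√2.
Step 2: By the inverse law of cosines on triangle BYU: cos(∠BYU) = ((14·√2)² + 14² − 14²) / (2·14·√2·14) = 392/554.37 = 0.7071, so ∠BYU = 45°.

Therefore, the measure of angle ∠BYU = 45°.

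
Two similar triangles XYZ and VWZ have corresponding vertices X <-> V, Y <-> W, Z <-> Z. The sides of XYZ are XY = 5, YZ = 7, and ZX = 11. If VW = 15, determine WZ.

Since the triangles are similar, the ratio of corresponding sides is constant.
Scale factor k = VW / XY = 15 / 5 = 3
WZ = k * YZ = 3 * 7 = 21

21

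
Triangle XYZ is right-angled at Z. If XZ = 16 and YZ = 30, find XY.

In a right triangle, the square of the hypotenuse equals the sum of the squares of the two legs.
The legs are 16 and 30, so the hypotenuse = sqrt(256 + 900) = sqrt(1156) = 34.

34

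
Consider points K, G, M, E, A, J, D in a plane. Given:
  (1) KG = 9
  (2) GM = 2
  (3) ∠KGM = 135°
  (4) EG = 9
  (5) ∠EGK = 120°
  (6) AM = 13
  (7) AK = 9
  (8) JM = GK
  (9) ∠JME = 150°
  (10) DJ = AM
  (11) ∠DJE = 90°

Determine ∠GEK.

Step 1: By the law of cosines on triangle EGK: EK² = 9² + 9² − 2·9·9·cos(120°) = 243, so EK = 9·√3.
Step 2: By the inverse law of cosines on triangle GEK: cos(∠GEK) = (9² + (9·√3)² − 9²) / (2·9·9·√3) = 243/280.59 = 0.866, so ∠GEK = 30°.

Therefore, the measure of angle ∠GEK = 30°.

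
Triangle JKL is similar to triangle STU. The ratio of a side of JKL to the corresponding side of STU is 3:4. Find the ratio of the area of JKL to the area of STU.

Area ratio = (side ratio)^2 = (3/4)^2 = 9:16.

9:16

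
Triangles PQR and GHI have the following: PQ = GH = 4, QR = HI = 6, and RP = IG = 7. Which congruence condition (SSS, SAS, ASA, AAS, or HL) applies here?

The given information provides:
PQ = GH = 4, QR = HI = 6, and RP = IG = 7
This matches the SSS congruence theorem.
All three pairs of corresponding sides are equal (Side-Side-Side).

SSS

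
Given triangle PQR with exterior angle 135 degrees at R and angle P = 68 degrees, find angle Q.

By the exterior angle theorem: exterior angle = sum of remote interior angles.
135 = 68 + angle Q
angle Q = 135 - 68 = 67 degrees

67 degrees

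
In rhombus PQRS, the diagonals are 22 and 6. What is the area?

Area of a rhombus = (d1 * d2) / 2
Area = (22 * 6) / 2
Area = 132 / 2
Area = 66

66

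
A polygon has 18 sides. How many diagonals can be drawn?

Each of the 18 vertices connects to 15 non-adjacent vertices via diagonals.
Total connections = 18 × 15 = 270, but each diagonal is counted twice.
Number of diagonals = 270 / 2 = 135.

135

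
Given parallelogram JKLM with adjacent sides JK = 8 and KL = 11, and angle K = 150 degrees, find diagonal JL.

Using the law of cosines:
d^2 = 8^2 + 11^2 - 2(8)(11)cos(150 degrees)
d^2 = 64 + 121 - 176*-sqrt(3)/2
d^2 = 88*sqrt(3) + 185
d = sqrt(88*sqrt(3) + 185)

sqrt(88*sqrt(3) + 185)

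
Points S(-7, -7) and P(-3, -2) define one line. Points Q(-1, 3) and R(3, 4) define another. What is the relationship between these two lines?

Slope of line 1: m1 = (-2 - -7)/(-3 - -7) = 5/4 = 5/4
Slope of line 2: m2 = (4 - 3)/(3 - -1) = 1/4 = 1/4
For parallel lines we need equal slopes: 5/4 != 1/4.
For perpendicular lines we need m1*m2 = -1: (5/4)(1/4) = 5/16 != -1.
Since neither condition holds, the lines are neither parallel nor perpendicular.

Neither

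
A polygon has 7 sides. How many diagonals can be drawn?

The number of diagonals in an n-gon is n(n - 3)/2.
For n = 7: 7(7 - 3)/2 = 7 × 4 / 2 = 14.

14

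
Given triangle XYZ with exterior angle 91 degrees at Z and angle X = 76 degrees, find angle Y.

By the exterior angle theorem: exterior angle = sum of remote interior angles.
91 = 76 + angle Y
angle Y = 91 - 76 = 15 degrees

15 degrees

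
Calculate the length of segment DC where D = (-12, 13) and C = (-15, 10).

d = sqrt((-15 - -12)^2 + (10 - 13)^2)
d = sqrt(-3^2 + -3^2)
d = sqrt(9 + 9)
d = sqrt(18) = 3*sqrt(2)

3*sqrt(2)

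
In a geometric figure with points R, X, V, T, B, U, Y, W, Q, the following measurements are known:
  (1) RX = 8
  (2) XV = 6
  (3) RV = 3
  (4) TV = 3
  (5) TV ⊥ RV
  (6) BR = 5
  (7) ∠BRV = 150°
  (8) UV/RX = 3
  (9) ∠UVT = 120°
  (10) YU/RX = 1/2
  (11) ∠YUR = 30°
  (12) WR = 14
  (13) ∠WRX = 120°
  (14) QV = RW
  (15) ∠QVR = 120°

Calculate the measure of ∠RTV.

Step 1: By the law of cosines on triangle TVR: TR² = 3² + 3² − 2·3·3·cos(90°) = 18, so TR = 3·√2.
Step 2: By the inverse law of cosines on triangle RTV: cos(∠RTV) = ((3·√2)² + 3² − 3²) / (2·3·√2·3) = 18/25.46 = 0.7071, so ∠RTV = 45°.

Therefore, the measure of angle ∠RTV = 45°.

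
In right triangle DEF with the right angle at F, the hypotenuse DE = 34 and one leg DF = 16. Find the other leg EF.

Rearranging the Pythagorean theorem to solve for the unknown leg:
leg^2 = hypotenuse^2 - known_leg^2 = 1156 - 256 = 900
leg = sqrt(900) = 30.

30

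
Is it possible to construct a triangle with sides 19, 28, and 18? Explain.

Check all three triangle inequalities:
19 + 28 = 47 > 18 ✓
19 + 18 = 37 > 28 ✓
28 + 18 = 46 > 19 ✓
All conditions hold, so these sides form a valid triangle.

Yes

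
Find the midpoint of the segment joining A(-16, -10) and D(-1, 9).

The midpoint is the point halfway along the segment.
Move half the horizontal distance: -16 + (-1 - -16)/2 = -16 + 15/2 = -17/2
Move half the vertical distance: -10 + (9 - -10)/2 = -10 + 19/2 = -1/2
Midpoint = (-17/2, -1/2)

(-17/2, -1/2)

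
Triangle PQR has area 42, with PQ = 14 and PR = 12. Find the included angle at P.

sin(C) = 2 * 42 / (14 * 12) = 1/2, so C = arcsin(1/2) = 30°.
Since sin(180° - C) = sin(C), the obtuse angle 150° gives the same area, so C = 30° or C = 150°.

30° or 150°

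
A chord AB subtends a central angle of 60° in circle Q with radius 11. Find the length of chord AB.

Drop a perpendicular from the center to the chord, bisecting both the chord and the central angle.
Each half-chord = r sin(θ/2) = 11 sin(30°).
The full chord = 2 × 11 × sin(30°) = 11.

11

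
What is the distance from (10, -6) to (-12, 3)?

d = sqrt((-12 - 10)^2 + (3 - -6)^2)
d = sqrt(-22^2 + 9^2)
d = sqrt(484 + 81)
d = sqrt(565)

sqrt(565)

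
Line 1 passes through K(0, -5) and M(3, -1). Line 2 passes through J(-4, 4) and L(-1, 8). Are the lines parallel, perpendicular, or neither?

Slope of line 1: m1 = (-1 - -5)/(3 - 0) = 4/3 = 4/3
Slope of line 2: m2 = (8 - 4)/(-1 - -4) = 4/3 = 4/3
m1 = m2, so the lines are parallel.

Parallel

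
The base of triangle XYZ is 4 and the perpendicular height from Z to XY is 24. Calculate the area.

A triangle's area is half the area of a rectangle with the same base and height.
Area = (1/2) * 4 * 24 = 48.

48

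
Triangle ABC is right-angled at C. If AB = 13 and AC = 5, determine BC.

By the Pythagorean theorem: BC^2 = AB^2 - AC^2
BC^2 = 13^2 - 5^2 = 169 - 25 = 144
BC = sqrt(144) = 12

12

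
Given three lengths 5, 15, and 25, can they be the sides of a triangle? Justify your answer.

Check the triangle inequality: 5 + 15 = 20 ≤ 25.
Since the sum of two sides does not exceed the third, no triangle can be formed.

No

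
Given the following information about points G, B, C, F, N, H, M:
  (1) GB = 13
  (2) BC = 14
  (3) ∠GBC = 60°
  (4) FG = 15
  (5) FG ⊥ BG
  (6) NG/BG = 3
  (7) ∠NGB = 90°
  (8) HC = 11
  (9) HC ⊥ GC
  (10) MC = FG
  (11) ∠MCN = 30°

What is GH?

Step 1: By the law of cosines on triangle CBG: CG² = 14² + 13² − 2·14·13·cos(60°) = 183, so CG = √183.
Step 2: By the law of cosines on triangle GCH: GH² = √183² + 11² − 2·√183·11·cos(90°) = 304, so GH = 4·√19.

Therefore, the length of GH = 4·√19.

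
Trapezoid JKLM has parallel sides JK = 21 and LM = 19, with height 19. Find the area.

Area = (21 + 19) * 19 / 2 = 760 / 2 = 380

380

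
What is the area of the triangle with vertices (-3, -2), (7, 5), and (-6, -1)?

The Shoelace formula computes the area from vertex coordinates by summing cross products.
For vertices (-3,-2), (7,5), (-6,-1):
Signed sum = -3*5 - 7*-2 + 7*-1 - -6*5 + -6*-2 - -3*-1
= -1 + 23 + 9 = 31
Area = (1/2)|31| = 31/2.

31/2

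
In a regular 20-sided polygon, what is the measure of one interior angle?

Each interior angle of a regular n-gon is (n - 2) * 180 / n.
For n = 20: (20 - 2) * 180 / 20 = 3240/20 = 162 degrees.

162 degrees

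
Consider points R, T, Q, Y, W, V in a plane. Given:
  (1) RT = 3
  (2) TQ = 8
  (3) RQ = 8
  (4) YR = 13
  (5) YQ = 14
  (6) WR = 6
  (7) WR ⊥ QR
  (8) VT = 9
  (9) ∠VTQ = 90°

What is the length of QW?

Step 1: By the law of cosines on triangle QRW: QW² = 8² + 6² − 2·8·6·cos(90°) = 100, so QW = 10.

Therefore, the length of QW = 10.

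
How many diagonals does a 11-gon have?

Each of the 11 vertices connects to 8 non-adjacent vertices via diagonals.
Total connections = 11 × 8 = 88, but each diagonal is counted twice.
Number of diagonals = 88 / 2 = 44.

44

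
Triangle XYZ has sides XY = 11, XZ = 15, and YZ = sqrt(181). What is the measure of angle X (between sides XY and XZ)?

When all three sides of a triangle are known, the law of cosines can be rearranged to find any angle.
cos(C) = (a² + b² - c²) / (2ab) gives cos(X) = 1/2.
Taking the inverse cosine: X = 60°.

60°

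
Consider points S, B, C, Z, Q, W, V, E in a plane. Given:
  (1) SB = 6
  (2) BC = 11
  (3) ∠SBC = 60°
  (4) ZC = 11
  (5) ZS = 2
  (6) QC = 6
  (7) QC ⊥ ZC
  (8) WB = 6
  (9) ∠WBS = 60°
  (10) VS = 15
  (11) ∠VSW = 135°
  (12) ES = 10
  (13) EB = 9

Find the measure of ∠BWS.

Step 1: By the law of cosines on triangle WBS: WS² = 6² + 6² − 2·6·6·cos(60°) = 36, so WS = 6.
Step 2: By the inverse law of cosines on triangle BWS: cos(∠BWS) = (6² + 6² − 6²) / (2·6·6) = 36/72 = 0.5, so ∠BWS = 60°.

Therefore, the measure of angle ∠BWS = 60°.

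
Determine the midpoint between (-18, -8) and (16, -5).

M = ((x₁ + x₂)/2, (y₁ + y₂)/2)
= ((-18 + 16)/2, (-8 + -5)/2)
= (-2/2, -13/2) = (-1, -13/2)

(-1, -13/2)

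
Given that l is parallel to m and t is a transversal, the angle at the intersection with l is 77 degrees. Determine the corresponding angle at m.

When a transversal crosses parallel lines, angles in the same position at each intersection are called corresponding angles.
These are always equal, so the answer is 77 degrees.

77 degrees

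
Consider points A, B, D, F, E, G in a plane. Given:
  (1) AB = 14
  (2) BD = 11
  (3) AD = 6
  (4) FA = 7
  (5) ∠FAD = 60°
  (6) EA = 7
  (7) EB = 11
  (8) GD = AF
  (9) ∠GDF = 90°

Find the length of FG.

From the given relations: GD = AF = 7.
Step 1: By the law of cosines on triangle FAD: FD² = 7² + 6² − 2·7·6·cos(60°) = 43, so FD = √43.
Step 2: By the law of cosines on triangle FDG: FG² = √43² + 7² − 2·√43·7·cos(90°) = 92, so FG = 2·√23.

Therefore, the length of FG = 2·√23.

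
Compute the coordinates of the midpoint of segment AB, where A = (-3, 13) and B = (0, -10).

The midpoint is the average of the coordinates:
x: (-3 + 0)/2 = -3/2
y: (13 + -10)/2 = 3/2
Midpoint = (-3/2, 3/2)

(-3/2, 3/2)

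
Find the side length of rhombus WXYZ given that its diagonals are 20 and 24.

The diagonals of a rhombus bisect each other at right angles.
Half-diagonals: 20/2 = 10 and 24/2 = 12
side = sqrt(10^2 + 12^2)
side = sqrt(100 + 144)
side = sqrt(244) = 2*sqrt(61)

2*sqrt(61)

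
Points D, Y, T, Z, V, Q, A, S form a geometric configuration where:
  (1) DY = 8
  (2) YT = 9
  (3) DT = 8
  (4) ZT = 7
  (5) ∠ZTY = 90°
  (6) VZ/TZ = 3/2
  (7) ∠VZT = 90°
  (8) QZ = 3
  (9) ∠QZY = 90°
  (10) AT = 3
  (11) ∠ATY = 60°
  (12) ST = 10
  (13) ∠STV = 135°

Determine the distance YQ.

Step 1: By the law of cosines on triangle ZTY: ZY² = 7² + 9² − 2·7·9·cos(90°) = 130, so ZY = √130.
Step 2: By the law of cosines on triangle YZQ: YQ² = √130² + 3² − 2·√130·3·cos(90°) = 139, so YQ = √139.

Therefore, the length of YQ = √139.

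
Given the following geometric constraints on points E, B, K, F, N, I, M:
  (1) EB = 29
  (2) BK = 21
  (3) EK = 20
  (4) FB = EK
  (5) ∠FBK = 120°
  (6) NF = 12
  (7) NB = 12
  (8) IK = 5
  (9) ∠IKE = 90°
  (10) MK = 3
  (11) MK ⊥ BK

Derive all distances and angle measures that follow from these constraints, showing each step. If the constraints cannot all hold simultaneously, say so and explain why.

The constraints are consistent.

From the given relations:
  FB = EK = 20

Step 1: From EK = 20, KI = 5, and ∠EKI = 90°, by the law of cosines:
  EI² = EK² + KI² - 2·EK·KI·cos(90°) = 400 + 25 - 0 = 425
  EI = 5·√17

Step 2: From BK = 21, KM = 3, and ∠BKM = 90°, by the law of cosines:
  BM² = BK² + KM² - 2·BK·KM·cos(90°) = 441 + 9 - 0 = 450
  BM = 15·√2

Step 3: From KB = 21, BF = 20, and ∠KBF = 120°, by the law of cosines:
  KF² = KB² + BF² - 2·KB·BF·cos(120°) = 441 + 400 + 420 = 1261
  KF ≈ 35.51

Step 4: From EB = 29, EK = 20, BK = 21, by the inverse law of cosines:
  cos(∠BEK) = (EB² + EK² - BK²) / (2·EB·EK)
  ∠BEK = 46.4°

Step 5: From BE = 29, BK = 21, EK = 20, by the inverse law of cosines:
  cos(∠EBK) = (BE² + BK² - EK²) / (2·BE·BK)
  ∠EBK = 43.6°

Step 6: From BF = 20, BN = 12, FN = 12, by the inverse law of cosines:
  cos(∠FBN) = (BF² + BN² - FN²) / (2·BF·BN)
  ∠FBN = 33.56°

Step 7: From KB = 21, KE = 20, BE = 29, by the inverse law of cosines:
  cos(∠BKE) = (KB² + KE² - BE²) / (2·KB·KE)
  ∠BKE = 90°

Step 8: From FB = 20, FN = 12, BN = 12, by the inverse law of cosines:
  cos(∠BFN) = (FB² + FN² - BN²) / (2·FB·FN)
  ∠BFN = 33.56°

Step 9: From NB = 12, NF = 12, BF = 20, by the inverse law of cosines:
  cos(∠BNF) = (NB² + NF² - BF²) / (2·NB·NF)
  ∠BNF = 112.89°

Step 10: From EI = 5·√17, EK = 20, IK = 5, by the inverse law of cosines:
  cos(∠IEK) = (EI² + EK² - IK²) / (2·EI·EK)
  ∠IEK = 14.04°

Step 11: From BK = 21, BM = 15·√2, KM = 3, by the inverse law of cosines:
  cos(∠KBM) = (BK² + BM² - KM²) / (2·BK·BM)
  ∠KBM = 8.13°

Step 12: From KB = 21, KF = 35.51, BF = 20, by the inverse law of cosines:
  cos(∠BKF) = (KB² + KF² - BF²) / (2·KB·KF)
  ∠BKF = 29.19°

Step 13: From FB = 20, FK = 35.51, BK = 21, by the inverse law of cosines:
  cos(∠BFK) = (FB² + FK² - BK²) / (2·FB·FK)
  ∠BFK = 30.81°

Step 14: From IE = 5·√17, IK = 5, EK = 20, by the inverse law of cosines:
  cos(∠EIK) = (IE² + IK² - EK²) / (2·IE·IK)
  ∠EIK = 75.96°

Step 15: From MB = 15·√2, MK = 3, BK = 21, by the inverse law of cosines:
  cos(∠BMK) = (MB² + MK² - BK²) / (2·MB·MK)
  ∠BMK = 81.87°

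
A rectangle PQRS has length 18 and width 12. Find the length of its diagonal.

d = sqrt(18^2 + 12^2) = sqrt(468) = 6*sqrt(13)

6*sqrt(13)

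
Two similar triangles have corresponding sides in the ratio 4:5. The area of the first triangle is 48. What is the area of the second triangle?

Area ratio = (4/5)^2 = 16/25. Area of the second triangle = 48 * 25/16 = 75.

75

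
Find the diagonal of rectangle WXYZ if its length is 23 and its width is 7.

d = sqrt(23^2 + 7^2) = sqrt(578) = 17*sqrt(2)

17*sqrt(2)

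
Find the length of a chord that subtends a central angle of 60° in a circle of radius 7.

Drop a perpendicular from the center to the chord, bisecting both the chord and the central angle.
Each half-chord = r sin(θ/2) = 7 sin(30°).
The full chord = 2 × 7 × sin(30°) = 7.

7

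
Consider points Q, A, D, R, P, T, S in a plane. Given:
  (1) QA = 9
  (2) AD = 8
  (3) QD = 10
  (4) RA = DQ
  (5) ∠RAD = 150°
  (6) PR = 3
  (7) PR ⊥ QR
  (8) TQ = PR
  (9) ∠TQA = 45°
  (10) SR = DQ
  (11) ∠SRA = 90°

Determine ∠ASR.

From the given relations: SR = DQ = 10; RA = DQ = 10.
Step 1: By the law of cosines on triangle SRA: SA² = 10² + 10² − 2·10·10·cos(90°) = 200, so SA = 10·√2.
Step 2: By the inverse law of cosines on triangle ASR: cos(∠ASR) = ((10·√2)² + 10² − 10²) / (2·10·√2·10) = 200/282.84 = 0.7071, so ∠ASR = 45°.

Therefore, the measure of angle ∠ASR = 45°.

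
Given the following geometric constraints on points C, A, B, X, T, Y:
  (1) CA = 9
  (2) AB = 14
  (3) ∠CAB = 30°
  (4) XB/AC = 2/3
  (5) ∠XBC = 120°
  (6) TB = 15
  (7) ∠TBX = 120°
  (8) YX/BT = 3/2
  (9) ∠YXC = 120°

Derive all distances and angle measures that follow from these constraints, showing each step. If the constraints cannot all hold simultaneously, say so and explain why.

The constraints are consistent.

From the given relations:
  XB = 2/3·AC = 2/3·9 = 6
  YX = 3/2·BT = 3/2·15 ≈ 22.5

Step 1: From CA = 9, AB = 14, and ∠CAB = 30°, by the law of cosines:
  CB² = CA² + AB² - 2·CA·AB·cos(30°) = 81 + 196 - 218.2 = 58.76
  CB ≈ 7.67

Step 2: From XB = 6, BT = 15, and ∠XBT = 120°, by the law of cosines:
  XT² = XB² + BT² - 2·XB·BT·cos(120°) = 36 + 225 + 90 = 351
  XT = 3·√39

Step 3: From CB = 7.67, BX = 6, and ∠CBX = 120°, by the law of cosines:
  CX² = CB² + BX² - 2·CB·BX·cos(120°) = 58.76 + 36 + 45.99 = 140.8
  CX ≈ 11.86

Step 4: From CA = 9, CB = 7.67, AB = 14, by the inverse law of cosines:
  cos(∠ACB) = (CA² + CB² - AB²) / (2·CA·CB)
  ∠ACB = 114.05°

Step 5: From BA = 14, BC = 7.67, AC = 9, by the inverse law of cosines:
  cos(∠ABC) = (BA² + BC² - AC²) / (2·BA·BC)
  ∠ABC = 35.95°

Step 6: From XB = 6, XT = 3·√39, BT = 15, by the inverse law of cosines:
  cos(∠BXT) = (XB² + XT² - BT²) / (2·XB·XT)
  ∠BXT = 43.9°

Step 7: From TB = 15, TX = 3·√39, BX = 6, by the inverse law of cosines:
  cos(∠BTX) = (TB² + TX² - BX²) / (2·TB·TX)
  ∠BTX = 16.1°

Step 8: From CX = 11.86, XY = 22.5, and ∠CXY = 120°, by the law of cosines:
  CY² = CX² + XY² - 2·CX·XY·cos(120°) = 140.8 + 506.2 + 266.9 = 913.9
  CY ≈ 30.23

Step 9: From CB = 7.67, CX = 11.86, BX = 6, by the inverse law of cosines:
  cos(∠BCX) = (CB² + CX² - BX²) / (2·CB·CX)
  ∠BCX = 25.97°

Step 10: From XB = 6, XC = 11.86, BC = 7.67, by the inverse law of cosines:
  cos(∠BXC) = (XB² + XC² - BC²) / (2·XB·XC)
  ∠BXC = 34.03°

Step 11: From CX = 11.86, CY = 30.23, XY = 22.5, by the inverse law of cosines:
  cos(∠XCY) = (CX² + CY² - XY²) / (2·CX·CY)
  ∠XCY = 40.13°

Step 12: From YC = 30.23, YX = 22.5, CX = 11.86, by the inverse law of cosines:
  cos(∠CYX) = (YC² + YX² - CX²) / (2·YC·YX)
  ∠CYX = 19.87°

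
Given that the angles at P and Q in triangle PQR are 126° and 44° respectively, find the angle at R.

angle R = 180 - 126 - 44 = 10 degrees.

10 degrees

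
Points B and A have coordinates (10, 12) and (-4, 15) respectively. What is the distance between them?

d = sqrt((-4 - 10)^2 + (15 - 12)^2)
d = sqrt(-14^2 + 3^2)
d = sqrt(196 + 9)
d = sqrt(205)

sqrt(205)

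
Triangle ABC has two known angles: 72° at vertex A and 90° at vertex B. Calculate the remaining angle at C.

By the triangle angle sum property, the three interior angles of any triangle add up to 180°.
We know angle A = 72° and angle B = 90°, so their sum is 162°.
Therefore angle C = 180° - 162° = 18°.

18 degrees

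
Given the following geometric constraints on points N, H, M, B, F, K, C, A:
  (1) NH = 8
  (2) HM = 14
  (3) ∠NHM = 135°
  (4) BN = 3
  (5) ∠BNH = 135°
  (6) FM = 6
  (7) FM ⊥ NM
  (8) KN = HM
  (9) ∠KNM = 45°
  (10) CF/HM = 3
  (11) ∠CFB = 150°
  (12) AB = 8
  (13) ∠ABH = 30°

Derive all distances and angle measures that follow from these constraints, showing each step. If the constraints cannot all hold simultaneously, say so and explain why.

The constraints are consistent.

From the given relations:
  KN = HM = 14
  CF = 3·HM = 3·14 = 42

Step 1: From NH = 8, HM = 14, and ∠NHM = 135°, by the law of cosines:
  NM² = NH² + HM² - 2·NH·HM·cos(135°) = 64 + 196 + 158.4 = 418.4
  NM ≈ 20.45

Step 2: From HN = 8, NB = 3, and ∠HNB = 135°, by the law of cosines:
  HB² = HN² + NB² - 2·HN·NB·cos(135°) = 64 + 9 + 33.94 = 106.9
  HB ≈ 10.34

Step 3: From NM = 20.45, MF = 6, and ∠NMF = 90°, by the law of cosines:
  NF² = NM² + MF² - 2·NM·MF·cos(90°) = 418.4 + 36 - 0 = 454.4
  NF ≈ 21.32

Step 4: From HB = 10.34, BA = 8, and ∠HBA = 30°, by the law of cosines:
  HA² = HB² + BA² - 2·HB·BA·cos(30°) = 106.9 + 64 - 143.3 = 27.65
  HA ≈ 5.26

Step 5: From MN = 20.45, NK = 14, and ∠MNK = 45°, by the law of cosines:
  MK² = MN² + NK² - 2·MN·NK·cos(45°) = 418.4 + 196 - 405 = 209.4
  MK ≈ 14.47

Step 6: From NH = 8, NM = 20.45, HM = 14, by the inverse law of cosines:
  cos(∠HNM) = (NH² + NM² - HM²) / (2·NH·NM)
  ∠HNM = 28.95°

Step 7: From HB = 10.34, HN = 8, BN = 3, by the inverse law of cosines:
  cos(∠BHN) = (HB² + HN² - BN²) / (2·HB·HN)
  ∠BHN = 11.84°

Step 8: From MH = 14, MN = 20.45, HN = 8, by the inverse law of cosines:
  cos(∠HMN) = (MH² + MN² - HN²) / (2·MH·MN)
  ∠HMN = 16.05°

Step 9: From BH = 10.34, BN = 3, HN = 8, by the inverse law of cosines:
  cos(∠HBN) = (BH² + BN² - HN²) / (2·BH·BN)
  ∠HBN = 33.16°

Step 10: From NF = 21.32, NM = 20.45, FM = 6, by the inverse law of cosines:
  cos(∠FNM) = (NF² + NM² - FM²) / (2·NF·NM)
  ∠FNM = 16.35°

Step 11: From HA = 5.26, HB = 10.34, AB = 8, by the inverse law of cosines:
  cos(∠AHB) = (HA² + HB² - AB²) / (2·HA·HB)
  ∠AHB = 49.53°

Step 12: From MK = 14.47, MN = 20.45, KN = 14, by the inverse law of cosines:
  cos(∠KMN) = (MK² + MN² - KN²) / (2·MK·MN)
  ∠KMN = 43.16°

Step 13: From FM = 6, FN = 21.32, MN = 20.45, by the inverse law of cosines:
  cos(∠MFN) = (FM² + FN² - MN²) / (2·FM·FN)
  ∠MFN = 73.65°

Step 14: From KM = 14.47, KN = 14, MN = 20.45, by the inverse law of cosines:
  cos(∠MKN) = (KM² + KN² - MN²) / (2·KM·KN)
  ∠MKN = 91.84°

Step 15: From AB = 8, AH = 5.26, BH = 10.34, by the inverse law of cosines:
  cos(∠BAH) = (AB² + AH² - BH²) / (2·AB·AH)
  ∠BAH = 100.47°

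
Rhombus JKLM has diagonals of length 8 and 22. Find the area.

Area of a rhombus = (d1 * d2) / 2
Area = (8 * 22) / 2
Area = 176 / 2
Area = 88

88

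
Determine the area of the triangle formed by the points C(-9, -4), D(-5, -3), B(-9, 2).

The Shoelace formula computes the area from vertex coordinates by summing cross products.
For vertices (-9,-4), (-5,-3), (-9,2):
Signed sum = -9*-3 - -5*-4 + -5*2 - -9*-3 + -9*-4 - -9*2
= 7 + -37 + 54 = 24
Area = (1/2)|24| = 12.

12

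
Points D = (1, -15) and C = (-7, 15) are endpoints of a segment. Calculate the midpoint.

The midpoint is the point halfway along the segment.
Move half the horizontal distance: 1 + (-7 - 1)/2 = 1 + -8/2 = -3
Move half the vertical distance: -15 + (15 - -15)/2 = -15 + 30/2 = 0
Midpoint = (-3, 0)

(-3, 0)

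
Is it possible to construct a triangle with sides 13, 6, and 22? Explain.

Check the triangle inequality: 13 + 6 = 19 ≤ 22.
Since the sum of two sides does not exceed the third, no triangle can be formed.

No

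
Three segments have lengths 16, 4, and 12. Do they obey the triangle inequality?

No.
The triangle inequality is violated: 4 + 12 = 16 ≤ 16.
These lengths cannot form a triangle.

No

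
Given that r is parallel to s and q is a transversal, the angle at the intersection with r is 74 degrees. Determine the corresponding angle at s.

When a transversal crosses parallel lines, angles in the same position at each intersection are called corresponding angles.
These are always equal, so the answer is 74 degrees.

74 degrees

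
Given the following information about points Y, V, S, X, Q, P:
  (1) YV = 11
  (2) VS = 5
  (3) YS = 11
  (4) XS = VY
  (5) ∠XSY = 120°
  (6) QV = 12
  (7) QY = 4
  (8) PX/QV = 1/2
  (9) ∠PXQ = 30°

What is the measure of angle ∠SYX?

From the given relations: XS = VY = 11.
Step 1: By the law of cosines on triangle YSX: YX² = 11² + 11² − 2·11·11·cos(120°) = 363, so YX = 11·√3.
Step 2: By the inverse law of cosines on triangle SYX: cos(∠SYX) = (11² + (11·√3)² − 11²) / (2·11·11·√3) = 363/419.16 = 0.866, so ∠SYX = 30°.

Therefore, the measure of angle ∠SYX = 30°.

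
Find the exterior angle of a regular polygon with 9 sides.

Each exterior angle of a regular n-gon is 360 / n.
For n = 9: 360 / 9 = 40 degrees.

40 degrees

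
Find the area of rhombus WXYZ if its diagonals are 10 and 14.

Area of a rhombus = (d1 * d2) / 2
Area = (10 * 14) / 2
Area = 140 / 2
Area = 70

70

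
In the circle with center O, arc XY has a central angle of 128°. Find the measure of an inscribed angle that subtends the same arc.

An inscribed angle intercepts an arc from a point on the circle, while the central angle intercepts the same arc from the center.
The inscribed angle is always half the central angle: 128° / 2 = 64°.

64°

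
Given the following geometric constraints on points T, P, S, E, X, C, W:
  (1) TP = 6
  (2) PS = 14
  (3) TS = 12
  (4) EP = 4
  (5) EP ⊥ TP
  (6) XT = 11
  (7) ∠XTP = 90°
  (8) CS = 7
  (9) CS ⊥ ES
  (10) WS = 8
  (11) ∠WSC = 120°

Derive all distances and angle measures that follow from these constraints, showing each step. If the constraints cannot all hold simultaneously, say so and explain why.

The constraints are consistent.

Step 1: From TP = 6, PE = 4, and ∠TPE = 90°, by the law of cosines:
  TE² = TP² + PE² - 2·TP·PE·cos(90°) = 36 + 16 - 0 = 52
  TE = 2·√13

Step 2: From PT = 6, TX = 11, and ∠PTX = 90°, by the law of cosines:
  PX² = PT² + TX² - 2·PT·TX·cos(90°) = 36 + 121 - 0 = 157
  PX = √157

Step 3: From CS = 7, SW = 8, and ∠CSW = 120°, by the law of cosines:
  CW² = CS² + SW² - 2·CS·SW·cos(120°) = 49 + 64 + 56 = 169
  CW = 13

Step 4: From TP = 6, TS = 12, PS = 14, by the inverse law of cosines:
  cos(∠PTS) = (TP² + TS² - PS²) / (2·TP·TS)
  ∠PTS = 96.38°

Step 5: From PS = 14, PT = 6, ST = 12, by the inverse law of cosines:
  cos(∠SPT) = (PS² + PT² - ST²) / (2·PS·PT)
  ∠SPT = 58.41°

Step 6: From SP = 14, ST = 12, PT = 6, by the inverse law of cosines:
  cos(∠PST) = (SP² + ST² - PT²) / (2·SP·ST)
  ∠PST = 25.21°

Step 7: From TE = 2·√13, TP = 6, EP = 4, by the inverse law of cosines:
  cos(∠ETP) = (TE² + TP² - EP²) / (2·TE·TP)
  ∠ETP = 33.69°

Step 8: From PT = 6, PX = √157, TX = 11, by the inverse law of cosines:
  cos(∠TPX) = (PT² + PX² - TX²) / (2·PT·PX)
  ∠TPX = 61.39°

Step 9: From EP = 4, ET = 2·√13, PT = 6, by the inverse law of cosines:
  cos(∠PET) = (EP² + ET² - PT²) / (2·EP·ET)
  ∠PET = 56.31°

Step 10: From XP = √157, XT = 11, PT = 6, by the inverse law of cosines:
  cos(∠PXT) = (XP² + XT² - PT²) / (2·XP·XT)
  ∠PXT = 28.61°

Step 11: From CS = 7, CW = 13, SW = 8, by the inverse law of cosines:
  cos(∠SCW) = (CS² + CW² - SW²) / (2·CS·CW)
  ∠SCW = 32.2°

Step 12: From WC = 13, WS = 8, CS = 7, by the inverse law of cosines:
  cos(∠CWS) = (WC² + WS² - CS²) / (2·WC·WS)
  ∠CWS = 27.8°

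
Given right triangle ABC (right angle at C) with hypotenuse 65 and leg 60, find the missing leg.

Rearranging the Pythagorean theorem to solve for the unknown leg:
leg^2 = hypotenuse^2 - known_leg^2 = 4225 - 3600 = 625
leg = sqrt(625) = 25.

25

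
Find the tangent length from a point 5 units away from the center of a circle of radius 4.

The tangent, radius, and line from the external point to the center form a right triangle.
The right angle is where the tangent meets the radius.
By the Pythagorean theorem: tangent² + 4² = 5²
tangent² = 25 - 16 = 9
tangent = 3

3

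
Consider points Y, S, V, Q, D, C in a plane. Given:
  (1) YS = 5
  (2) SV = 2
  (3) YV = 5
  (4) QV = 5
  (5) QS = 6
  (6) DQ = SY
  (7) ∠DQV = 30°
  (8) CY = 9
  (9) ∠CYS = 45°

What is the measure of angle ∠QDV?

From the given relations: DQ = SY = 5.
Step 1: By the law of cosines on triangle DQV: DV² = 5² + 5² − 2·5·5·cos(30°) = 6.7, so DV ≈ 2.59.
Step 2: By the inverse law of cosines on triangle QDV: cos(∠QDV) = (5² + 2.59² − 5²) / (2·5·2.59) = 6.7/25.88 = 0.2588, so ∠QDV = 75°.

Therefore, the measure of angle ∠QDV = 75°.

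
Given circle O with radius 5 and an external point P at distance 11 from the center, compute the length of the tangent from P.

tangent = √(d² - r²) = √(11² - 5²) = √(121 - 25) = √96 = 4*sqrt(6)

4*sqrt(6)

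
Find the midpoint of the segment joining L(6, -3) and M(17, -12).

The midpoint is the average of the coordinates:
x: (6 + 17)/2 = 23/2
y: (-3 + -12)/2 = -15/2
Midpoint = (23/2, -15/2)

(23/2, -15/2)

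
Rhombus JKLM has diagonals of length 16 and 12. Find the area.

The diagonals of a rhombus divide it into four right triangles.
Each triangle has legs 16/ 2 = 8 and 12/2 = 6, so each has area (1/2)*8*6 = 24.
Four such triangles give total area = (d1 * d2) / 2 = 96.

96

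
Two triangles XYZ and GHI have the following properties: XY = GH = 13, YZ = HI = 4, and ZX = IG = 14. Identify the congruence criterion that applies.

The given information matches SSS: All three pairs of corresponding sides are equal (Side-Side-Side).

SSS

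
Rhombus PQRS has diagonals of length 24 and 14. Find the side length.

In a rhombus, the diagonals bisect each other perpendicularly, creating four congruent right triangles.
Each triangle has legs 12 (half of 24) and 7 (half of 14).
The hypotenuse of each right triangle is a side of the rhombus:
side = sqrt(12^2 + 7^2) = sqrt(193)

sqrt(193)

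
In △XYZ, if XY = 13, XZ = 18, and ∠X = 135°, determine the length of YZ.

Law of cosines: YZ^2 = 13^2 + 18^2 - 2(13)(18)cos(135°) = 234*sqrt(2) + 493, so YZ = sqrt(234*sqrt(2) + 493).

sqrt(234*sqrt(2) + 493)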